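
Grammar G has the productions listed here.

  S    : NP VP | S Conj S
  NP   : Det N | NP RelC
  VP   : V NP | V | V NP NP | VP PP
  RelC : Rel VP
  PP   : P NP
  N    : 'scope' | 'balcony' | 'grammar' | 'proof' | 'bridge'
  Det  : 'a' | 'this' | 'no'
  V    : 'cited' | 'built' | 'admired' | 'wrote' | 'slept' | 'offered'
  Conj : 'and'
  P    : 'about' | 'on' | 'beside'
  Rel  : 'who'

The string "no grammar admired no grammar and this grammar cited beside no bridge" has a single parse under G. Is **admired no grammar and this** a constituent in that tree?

[S [S [NP [Det no] [N grammar]] [VP [V admired] [NP [Det no] [N grammar]]]] [Conj and] [S [NP [Det this] [N grammar]] [VP [VP [V cited]] [PP [P beside] [NP [Det no] [N bridge]]]]]]
The smallest constituent containing 'admired no grammar and this' is the S spanning 'no grammar admired no grammar and this grammar cited beside no bridge'; no single node in the tree dominates exactly the given words.

No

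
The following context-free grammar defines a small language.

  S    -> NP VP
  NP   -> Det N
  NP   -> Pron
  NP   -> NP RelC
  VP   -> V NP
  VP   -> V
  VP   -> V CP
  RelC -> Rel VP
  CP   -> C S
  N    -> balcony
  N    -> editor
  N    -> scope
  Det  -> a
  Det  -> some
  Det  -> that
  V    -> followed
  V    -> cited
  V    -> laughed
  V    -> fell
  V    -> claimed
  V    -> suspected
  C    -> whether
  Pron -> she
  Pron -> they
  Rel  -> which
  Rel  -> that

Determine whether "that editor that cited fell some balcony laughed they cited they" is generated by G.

Ungrammatical

For S → NP VP, every NP-prefix leaves a non-VP remainder: after 'that editor' the remainder is not a VP; after 'that editor that cited' the remainder is not a VP.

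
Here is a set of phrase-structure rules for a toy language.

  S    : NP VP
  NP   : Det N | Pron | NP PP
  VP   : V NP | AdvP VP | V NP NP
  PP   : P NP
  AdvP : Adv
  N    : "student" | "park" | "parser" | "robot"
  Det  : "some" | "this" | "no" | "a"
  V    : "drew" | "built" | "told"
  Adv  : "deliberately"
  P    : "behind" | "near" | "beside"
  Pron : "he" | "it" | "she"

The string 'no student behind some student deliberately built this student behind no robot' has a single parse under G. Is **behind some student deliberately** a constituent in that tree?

No

[S [NP [NP [Det no] [N student]] [PP [P behind] [NP [Det some] [N student]]]] [VP [AdvP [Adv deliberately]] [VP [V built] [NP [NP [Det this] [N student]] [PP [P behind] [NP [Det no] [N robot]]]]]]]
The smallest constituent containing 'behind some student deliberately' is the S spanning 'no student behind some student deliberately built this student behind no robot'; no single node in the tree dominates exactly the given words.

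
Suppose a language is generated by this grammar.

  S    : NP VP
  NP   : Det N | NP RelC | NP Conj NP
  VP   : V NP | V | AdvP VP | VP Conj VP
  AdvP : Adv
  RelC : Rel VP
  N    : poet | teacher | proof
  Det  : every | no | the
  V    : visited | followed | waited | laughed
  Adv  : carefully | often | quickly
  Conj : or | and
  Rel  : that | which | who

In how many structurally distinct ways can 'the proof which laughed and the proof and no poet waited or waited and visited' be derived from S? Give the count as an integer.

Two of the 4 distinct bracketings:
[S [NP [NP [NP [Det the] [N proof]] [RelC [Rel which] [VP [V laughed]]]] [Conj and] [NP [NP [Det the] [N proof]] [Conj and] [NP [Det no] [N poet]]]] [VP [VP [V waited]] [Conj or] [VP [VP [V waited]] [Conj and] [VP [V visited]]]]]
[S [NP [NP [NP [Det the] [N proof]] [RelC [Rel which] [VP [V laughed]]]] [Conj and] [NP [NP [Det the] [N proof]] [Conj and] [NP [Det no] [N poet]]]] [VP [VP [VP [V waited]] [Conj or] [VP [V waited]]] [Conj and] [VP [V visited]]]]
The trees differ in how a recursive rule is bracketed over the same span.

4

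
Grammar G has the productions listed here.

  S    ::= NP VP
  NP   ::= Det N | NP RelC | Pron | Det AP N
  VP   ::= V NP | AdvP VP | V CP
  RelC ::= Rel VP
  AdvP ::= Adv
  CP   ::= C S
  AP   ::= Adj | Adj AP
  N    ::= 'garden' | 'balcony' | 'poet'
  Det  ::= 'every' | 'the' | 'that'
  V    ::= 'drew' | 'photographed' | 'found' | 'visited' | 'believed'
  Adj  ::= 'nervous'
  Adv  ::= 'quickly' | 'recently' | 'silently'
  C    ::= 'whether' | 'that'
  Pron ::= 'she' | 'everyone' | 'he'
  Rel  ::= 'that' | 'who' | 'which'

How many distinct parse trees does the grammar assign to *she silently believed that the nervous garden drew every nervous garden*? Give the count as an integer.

1

[S [NP [Pron she]] [VP [AdvP [Adv silently]] [VP [V believed] [CP [C that] [S [NP [Det the] [AP [Adj nervous]] [N garden]] [VP [V drew] [NP [Det every] [AP [Adj nervous]] [N garden]]]]]]]]
No rule offers an alternative attachment or grouping for any span, so this is the only derivation.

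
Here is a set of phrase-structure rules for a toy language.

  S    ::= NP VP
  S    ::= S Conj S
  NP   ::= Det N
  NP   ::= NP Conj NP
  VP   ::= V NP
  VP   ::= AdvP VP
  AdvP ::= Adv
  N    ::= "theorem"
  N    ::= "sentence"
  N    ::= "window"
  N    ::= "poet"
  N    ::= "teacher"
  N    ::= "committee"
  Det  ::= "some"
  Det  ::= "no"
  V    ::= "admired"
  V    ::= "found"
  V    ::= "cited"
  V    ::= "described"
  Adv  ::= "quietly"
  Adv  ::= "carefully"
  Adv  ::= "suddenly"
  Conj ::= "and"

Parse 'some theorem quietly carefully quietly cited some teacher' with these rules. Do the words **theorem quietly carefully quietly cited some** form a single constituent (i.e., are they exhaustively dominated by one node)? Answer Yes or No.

No

[S [NP [Det some] [N theorem]] [VP [AdvP [Adv quietly]] [VP [AdvP [Adv carefully]] [VP [AdvP [Adv quietly]] [VP [V cited] [NP [Det some] [N teacher]]]]]]]
The smallest constituent containing 'theorem quietly carefully quietly cited some' is the S spanning 'some theorem quietly carefully quietly cited some teacher'; no single node in the tree dominates exactly the given words.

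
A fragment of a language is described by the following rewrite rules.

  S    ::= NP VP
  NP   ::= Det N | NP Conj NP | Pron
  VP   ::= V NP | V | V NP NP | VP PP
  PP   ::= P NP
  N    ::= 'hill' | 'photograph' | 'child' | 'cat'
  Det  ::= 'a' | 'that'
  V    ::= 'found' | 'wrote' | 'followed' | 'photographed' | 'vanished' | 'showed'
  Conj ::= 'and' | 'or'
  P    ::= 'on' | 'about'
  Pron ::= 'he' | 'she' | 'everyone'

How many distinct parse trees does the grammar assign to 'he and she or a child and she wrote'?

5

Two of the 5 distinct bracketings:
[S [NP [NP [Pron he]] [Conj and] [NP [NP [Pron she]] [Conj or] [NP [NP [Det a] [N child]] [Conj and] [NP [Pron she]]]]] [VP [V wrote]]]
[S [NP [NP [Pron he]] [Conj and] [NP [NP [NP [Pron she]] [Conj or] [NP [Det a] [N child]]] [Conj and] [NP [Pron she]]]] [VP [V wrote]]]
The trees differ in how a recursive rule is bracketed over the same span.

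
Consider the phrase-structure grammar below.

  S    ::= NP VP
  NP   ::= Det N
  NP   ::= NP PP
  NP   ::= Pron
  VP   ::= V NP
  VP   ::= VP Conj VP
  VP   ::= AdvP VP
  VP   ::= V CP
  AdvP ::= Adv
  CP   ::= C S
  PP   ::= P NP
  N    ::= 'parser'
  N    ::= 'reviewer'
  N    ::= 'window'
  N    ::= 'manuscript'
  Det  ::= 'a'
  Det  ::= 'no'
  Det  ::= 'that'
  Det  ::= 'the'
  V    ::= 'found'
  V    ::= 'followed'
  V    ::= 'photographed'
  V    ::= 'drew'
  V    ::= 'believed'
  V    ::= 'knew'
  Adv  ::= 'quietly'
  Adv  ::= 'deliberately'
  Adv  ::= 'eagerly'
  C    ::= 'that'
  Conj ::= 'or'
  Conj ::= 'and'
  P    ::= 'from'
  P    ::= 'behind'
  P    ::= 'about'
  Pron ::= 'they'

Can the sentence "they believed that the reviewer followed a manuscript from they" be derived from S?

[S [NP [Pron they]] [VP [V believed] [CP [C that] [S [NP [Det the] [N reviewer]] [VP [V followed] [NP [NP [Det a] [N manuscript]] [PP [P from] [NP [Pron they]]]]]]]]]
Each bracket corresponds to one application of a listed rule, so the string is derivable from S.

Grammatical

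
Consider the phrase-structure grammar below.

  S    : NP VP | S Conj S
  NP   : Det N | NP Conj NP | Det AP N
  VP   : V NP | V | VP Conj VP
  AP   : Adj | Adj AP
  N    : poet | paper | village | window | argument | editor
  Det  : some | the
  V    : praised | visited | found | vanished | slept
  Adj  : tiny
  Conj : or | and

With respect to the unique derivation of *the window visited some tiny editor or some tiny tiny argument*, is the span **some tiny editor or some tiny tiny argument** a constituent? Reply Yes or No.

Yes

[S [NP [Det the] [N window]] [VP [V visited] [NP [NP [Det some] [AP [Adj tiny]] [N editor]] [Conj or] [NP [Det some] [AP [Adj tiny] [AP [Adj tiny]]] [N argument]]]]]
The words 'some tiny editor or some tiny tiny argument' are exhaustively dominated by a single NP node (built by NP → NP Conj NP), so they form a constituent.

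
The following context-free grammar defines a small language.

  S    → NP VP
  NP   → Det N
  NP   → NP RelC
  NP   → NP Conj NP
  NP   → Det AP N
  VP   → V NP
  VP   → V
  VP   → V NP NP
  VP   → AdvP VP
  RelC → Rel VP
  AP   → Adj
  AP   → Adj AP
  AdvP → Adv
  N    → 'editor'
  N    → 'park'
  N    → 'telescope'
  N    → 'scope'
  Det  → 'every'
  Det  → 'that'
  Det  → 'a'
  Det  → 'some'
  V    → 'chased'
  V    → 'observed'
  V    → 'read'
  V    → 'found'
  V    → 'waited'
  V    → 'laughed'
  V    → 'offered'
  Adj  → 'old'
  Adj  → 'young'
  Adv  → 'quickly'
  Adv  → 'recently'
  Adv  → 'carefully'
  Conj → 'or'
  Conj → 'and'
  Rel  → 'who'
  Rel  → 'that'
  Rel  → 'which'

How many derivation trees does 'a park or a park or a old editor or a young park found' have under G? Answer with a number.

Two of the 5 distinct bracketings:
[S [NP [NP [Det a] [N park]] [Conj or] [NP [NP [Det a] [N park]] [Conj or] [NP [NP [Det a] [AP [Adj old]] [N editor]] [Conj or] [NP [Det a] [AP [Adj young]] [N park]]]]] [VP [V found]]]
[S [NP [NP [Det a] [N park]] [Conj or] [NP [NP [NP [Det a] [N park]] [Conj or] [NP [Det a] [AP [Adj old]] [N editor]]] [Conj or] [NP [Det a] [AP [Adj young]] [N park]]]] [VP [V found]]]
The trees differ in how a recursive rule is bracketed over the same span.

5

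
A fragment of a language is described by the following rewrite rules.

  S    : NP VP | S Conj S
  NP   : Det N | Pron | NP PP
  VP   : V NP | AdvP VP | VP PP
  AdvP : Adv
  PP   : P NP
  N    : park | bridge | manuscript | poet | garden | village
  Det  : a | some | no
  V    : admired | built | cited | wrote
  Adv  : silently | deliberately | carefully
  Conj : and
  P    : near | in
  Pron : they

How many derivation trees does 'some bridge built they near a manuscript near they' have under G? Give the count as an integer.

Two of the 5 distinct bracketings:
[S [NP [Det some] [N bridge]] [VP [V built] [NP [NP [Pron they]] [PP [P near] [NP [NP [Det a] [N manuscript]] [PP [P near] [NP [Pron they]]]]]]]]
[S [NP [Det some] [N bridge]] [VP [V built] [NP [NP [NP [Pron they]] [PP [P near] [NP [Det a] [N manuscript]]]] [PP [P near] [NP [Pron they]]]]]]
The trees differ in how a recursive rule is bracketed over the same span.

5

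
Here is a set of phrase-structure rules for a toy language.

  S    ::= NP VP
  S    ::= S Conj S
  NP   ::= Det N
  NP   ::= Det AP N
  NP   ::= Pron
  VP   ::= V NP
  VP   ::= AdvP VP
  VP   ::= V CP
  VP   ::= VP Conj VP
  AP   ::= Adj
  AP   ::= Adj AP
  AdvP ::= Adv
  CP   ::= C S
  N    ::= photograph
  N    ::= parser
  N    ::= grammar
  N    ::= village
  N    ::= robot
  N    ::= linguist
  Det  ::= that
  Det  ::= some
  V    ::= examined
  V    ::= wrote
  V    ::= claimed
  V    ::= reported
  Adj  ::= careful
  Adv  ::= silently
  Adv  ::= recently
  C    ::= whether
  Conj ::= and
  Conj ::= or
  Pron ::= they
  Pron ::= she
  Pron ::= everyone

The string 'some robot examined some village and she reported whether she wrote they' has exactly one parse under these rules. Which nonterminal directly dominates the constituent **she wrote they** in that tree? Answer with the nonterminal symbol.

CP

[S [S [NP [Det some] [N robot]] [VP [V examined] [NP [Det some] [N village]]]] [Conj and] [S [NP [Pron she]] [VP [V reported] [CP [C whether] [S [NP [Pron she]] [VP [V wrote] [NP [Pron they]]]]]]]]
The span 'she wrote they' is the S node built by S → NP VP.
Its mother is the CP built by CP → C S.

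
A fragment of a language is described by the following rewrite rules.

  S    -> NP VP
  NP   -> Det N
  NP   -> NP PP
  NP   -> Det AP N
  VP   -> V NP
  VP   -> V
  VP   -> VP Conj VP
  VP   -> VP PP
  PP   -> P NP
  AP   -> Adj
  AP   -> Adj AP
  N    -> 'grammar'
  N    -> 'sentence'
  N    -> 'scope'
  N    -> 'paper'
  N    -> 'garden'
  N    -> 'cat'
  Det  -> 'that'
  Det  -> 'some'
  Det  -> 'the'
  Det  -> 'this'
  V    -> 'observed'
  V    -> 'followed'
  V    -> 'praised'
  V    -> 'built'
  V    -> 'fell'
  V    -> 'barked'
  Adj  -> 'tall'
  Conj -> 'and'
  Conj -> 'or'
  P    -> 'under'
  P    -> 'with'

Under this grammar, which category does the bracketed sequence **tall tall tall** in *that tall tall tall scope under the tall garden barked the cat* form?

AP

[S [NP [NP [Det that] [AP [Adj tall] [AP [Adj tall] [AP [Adj tall]]]] [N scope]] [PP [P under] [NP [Det the] [AP [Adj tall]] [N garden]]]] [VP [V barked] [NP [Det the] [N cat]]]]
The span 'tall tall tall' is the AP node built by AP → Adj AP.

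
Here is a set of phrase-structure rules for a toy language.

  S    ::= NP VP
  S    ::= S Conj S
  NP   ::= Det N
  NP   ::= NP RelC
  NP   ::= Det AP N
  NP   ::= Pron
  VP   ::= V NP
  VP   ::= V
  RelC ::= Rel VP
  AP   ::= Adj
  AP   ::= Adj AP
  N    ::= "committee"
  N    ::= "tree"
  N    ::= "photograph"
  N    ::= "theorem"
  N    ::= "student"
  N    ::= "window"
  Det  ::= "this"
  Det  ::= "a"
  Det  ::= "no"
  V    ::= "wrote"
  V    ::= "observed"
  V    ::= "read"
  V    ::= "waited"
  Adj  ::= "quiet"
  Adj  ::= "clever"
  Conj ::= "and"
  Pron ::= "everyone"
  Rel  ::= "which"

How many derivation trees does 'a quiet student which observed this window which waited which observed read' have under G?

3

Two of the 3 distinct bracketings:
[S [NP [NP [Det a] [AP [Adj quiet]] [N student]] [RelC [Rel which] [VP [V observed] [NP [NP [NP [Det this] [N window]] [RelC [Rel which] [VP [V waited]]]] [RelC [Rel which] [VP [V observed]]]]]]] [VP [V read]]]
[S [NP [NP [NP [Det a] [AP [Adj quiet]] [N student]] [RelC [Rel which] [VP [V observed] [NP [NP [Det this] [N window]] [RelC [Rel which] [VP [V waited]]]]]]] [RelC [Rel which] [VP [V observed]]]] [VP [V read]]]
The trees differ in how a recursive rule is bracketed over the same span.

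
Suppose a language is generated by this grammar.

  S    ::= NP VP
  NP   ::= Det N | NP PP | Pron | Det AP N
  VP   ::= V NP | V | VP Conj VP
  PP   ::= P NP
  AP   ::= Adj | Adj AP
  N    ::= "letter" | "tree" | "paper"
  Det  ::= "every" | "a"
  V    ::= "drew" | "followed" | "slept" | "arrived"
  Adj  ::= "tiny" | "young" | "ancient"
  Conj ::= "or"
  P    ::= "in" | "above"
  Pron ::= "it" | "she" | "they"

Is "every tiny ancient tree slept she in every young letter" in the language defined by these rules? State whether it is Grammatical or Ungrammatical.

Grammatical

[S [NP [Det every] [AP [Adj tiny] [AP [Adj ancient]]] [N tree]] [VP [V slept] [NP [NP [Pron she]] [PP [P in] [NP [Det every] [AP [Adj young]] [N letter]]]]]]
The bracketing above is licensed at every node by one of the given productions, with S at the root.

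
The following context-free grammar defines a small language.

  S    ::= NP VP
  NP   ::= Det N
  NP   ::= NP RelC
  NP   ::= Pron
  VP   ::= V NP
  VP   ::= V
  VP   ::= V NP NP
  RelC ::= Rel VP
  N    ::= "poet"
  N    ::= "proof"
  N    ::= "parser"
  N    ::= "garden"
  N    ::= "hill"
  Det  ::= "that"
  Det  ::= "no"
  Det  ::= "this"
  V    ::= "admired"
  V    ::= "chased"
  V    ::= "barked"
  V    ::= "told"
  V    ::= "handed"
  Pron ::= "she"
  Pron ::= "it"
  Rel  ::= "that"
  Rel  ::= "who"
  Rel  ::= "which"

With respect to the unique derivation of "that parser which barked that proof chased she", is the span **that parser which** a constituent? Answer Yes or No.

[S [NP [NP [Det that] [N parser]] [RelC [Rel which] [VP [V barked] [NP [Det that] [N proof]]]]] [VP [V chased] [NP [Pron she]]]]
The smallest constituent containing 'that parser which' is the NP spanning 'that parser which barked that proof'; no single node in the tree dominates exactly the given words.

No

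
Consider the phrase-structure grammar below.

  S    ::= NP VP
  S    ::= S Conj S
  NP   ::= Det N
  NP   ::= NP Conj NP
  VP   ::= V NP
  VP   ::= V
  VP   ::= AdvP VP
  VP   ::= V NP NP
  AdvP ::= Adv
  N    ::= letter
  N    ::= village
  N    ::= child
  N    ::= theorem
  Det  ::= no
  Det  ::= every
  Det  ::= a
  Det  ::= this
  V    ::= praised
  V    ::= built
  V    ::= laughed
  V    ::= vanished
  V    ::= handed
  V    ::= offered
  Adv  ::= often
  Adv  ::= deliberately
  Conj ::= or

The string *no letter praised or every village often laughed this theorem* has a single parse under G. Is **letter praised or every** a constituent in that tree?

[S [S [NP [Det no] [N letter]] [VP [V praised]]] [Conj or] [S [NP [Det every] [N village]] [VP [AdvP [Adv often]] [VP [V laughed] [NP [Det this] [N theorem]]]]]]
The smallest constituent containing 'letter praised or every' is the S spanning 'no letter praised or every village often laughed this theorem'; no single node in the tree dominates exactly the given words.

No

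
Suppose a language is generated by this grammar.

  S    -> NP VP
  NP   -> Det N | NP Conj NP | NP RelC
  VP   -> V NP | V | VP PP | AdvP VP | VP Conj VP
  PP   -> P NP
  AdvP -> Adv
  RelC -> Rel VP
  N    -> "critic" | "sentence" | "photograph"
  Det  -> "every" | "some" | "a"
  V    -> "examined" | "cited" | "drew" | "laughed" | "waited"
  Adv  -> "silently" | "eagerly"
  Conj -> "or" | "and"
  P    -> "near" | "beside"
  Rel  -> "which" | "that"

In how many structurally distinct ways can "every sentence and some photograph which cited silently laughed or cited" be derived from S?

Two of the 4 distinct bracketings:
[S [NP [NP [Det every] [N sentence]] [Conj and] [NP [NP [Det some] [N photograph]] [RelC [Rel which] [VP [V cited]]]]] [VP [AdvP [Adv silently]] [VP [VP [V laughed]] [Conj or] [VP [V cited]]]]]
[S [NP [NP [Det every] [N sentence]] [Conj and] [NP [NP [Det some] [N photograph]] [RelC [Rel which] [VP [V cited]]]]] [VP [VP [AdvP [Adv silently]] [VP [V laughed]]] [Conj or] [VP [V cited]]]]
The trees differ in how a recursive rule is bracketed over the same span.

4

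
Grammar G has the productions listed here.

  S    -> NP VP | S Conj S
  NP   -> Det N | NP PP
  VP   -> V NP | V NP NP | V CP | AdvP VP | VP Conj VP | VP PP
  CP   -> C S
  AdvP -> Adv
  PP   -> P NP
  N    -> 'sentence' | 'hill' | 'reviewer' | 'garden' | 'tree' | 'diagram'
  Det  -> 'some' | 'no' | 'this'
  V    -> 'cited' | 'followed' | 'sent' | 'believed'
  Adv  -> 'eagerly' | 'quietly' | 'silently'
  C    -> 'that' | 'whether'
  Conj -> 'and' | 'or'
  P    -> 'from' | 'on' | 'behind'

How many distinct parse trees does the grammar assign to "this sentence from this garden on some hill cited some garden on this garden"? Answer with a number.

Two of the 4 distinct bracketings:
[S [NP [NP [Det this] [N sentence]] [PP [P from] [NP [NP [Det this] [N garden]] [PP [P on] [NP [Det some] [N hill]]]]]] [VP [V cited] [NP [NP [Det some] [N garden]] [PP [P on] [NP [Det this] [N garden]]]]]]
[S [NP [NP [Det this] [N sentence]] [PP [P from] [NP [NP [Det this] [N garden]] [PP [P on] [NP [Det some] [N hill]]]]]] [VP [VP [V cited] [NP [Det some] [N garden]]] [PP [P on] [NP [Det this] [N garden]]]]]
The difference turns on whether VP → VP PP is used at the relevant span, versus an alternative expansion of VP.

4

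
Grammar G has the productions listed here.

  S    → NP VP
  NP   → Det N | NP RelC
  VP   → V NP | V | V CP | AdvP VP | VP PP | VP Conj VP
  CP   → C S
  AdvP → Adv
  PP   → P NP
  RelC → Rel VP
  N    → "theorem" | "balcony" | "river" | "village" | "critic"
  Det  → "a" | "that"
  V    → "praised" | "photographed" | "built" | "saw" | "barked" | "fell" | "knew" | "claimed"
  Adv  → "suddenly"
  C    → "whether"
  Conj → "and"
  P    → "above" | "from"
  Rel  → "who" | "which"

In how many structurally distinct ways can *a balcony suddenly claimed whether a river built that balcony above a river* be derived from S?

Two of the 3 distinct bracketings:
[S [NP [Det a] [N balcony]] [VP [AdvP [Adv suddenly]] [VP [V claimed] [CP [C whether] [S [NP [Det a] [N river]] [VP [VP [V built] [NP [Det that] [N balcony]]] [PP [P above] [NP [Det a] [N river]]]]]]]]]
[S [NP [Det a] [N balcony]] [VP [AdvP [Adv suddenly]] [VP [VP [V claimed] [CP [C whether] [S [NP [Det a] [N river]] [VP [V built] [NP [Det that] [N balcony]]]]]] [PP [P above] [NP [Det a] [N river]]]]]]
The trees differ in how a recursive rule is bracketed over the same span.

3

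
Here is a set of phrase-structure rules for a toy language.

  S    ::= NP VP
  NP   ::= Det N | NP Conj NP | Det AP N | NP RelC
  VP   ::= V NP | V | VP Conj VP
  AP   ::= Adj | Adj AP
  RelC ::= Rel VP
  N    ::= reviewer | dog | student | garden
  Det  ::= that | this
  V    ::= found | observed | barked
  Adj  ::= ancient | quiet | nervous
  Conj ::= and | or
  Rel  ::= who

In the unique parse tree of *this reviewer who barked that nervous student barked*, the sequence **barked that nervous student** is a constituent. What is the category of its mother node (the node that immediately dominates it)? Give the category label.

S
  NP
    NP
      Det: this
      N: reviewer
    RelC
      Rel: who
      VP
        V: barked
        NP
          Det: that
          AP
            Adj: nervous
          N: student
  VP
    V: barked
The span 'barked that nervous student' is the VP node built by VP → V NP.
Its mother is the RelC built by RelC → Rel VP.

RelC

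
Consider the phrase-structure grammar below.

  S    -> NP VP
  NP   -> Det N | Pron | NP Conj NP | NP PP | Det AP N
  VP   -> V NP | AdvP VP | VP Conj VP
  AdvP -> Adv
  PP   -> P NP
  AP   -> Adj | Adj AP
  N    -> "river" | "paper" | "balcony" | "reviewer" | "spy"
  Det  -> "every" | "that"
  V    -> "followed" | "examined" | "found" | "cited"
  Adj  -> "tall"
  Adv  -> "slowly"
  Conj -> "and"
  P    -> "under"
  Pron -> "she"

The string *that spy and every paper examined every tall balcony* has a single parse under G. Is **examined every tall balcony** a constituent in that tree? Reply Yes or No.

[S [NP [NP [Det that] [N spy]] [Conj and] [NP [Det every] [N paper]]] [VP [V examined] [NP [Det every] [AP [Adj tall]] [N balcony]]]]
The words 'examined every tall balcony' are exhaustively dominated by a single VP node (built by VP → V NP), so they form a constituent.

Yes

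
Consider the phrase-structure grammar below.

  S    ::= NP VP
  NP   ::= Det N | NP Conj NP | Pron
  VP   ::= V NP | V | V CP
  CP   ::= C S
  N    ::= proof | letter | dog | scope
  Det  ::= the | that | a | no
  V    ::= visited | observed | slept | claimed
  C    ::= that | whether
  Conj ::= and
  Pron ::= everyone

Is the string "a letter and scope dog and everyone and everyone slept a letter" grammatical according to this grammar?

A Conj word can never sit immediately before an N word in any string this grammar generates, so the substring 'and scope' rules out a derivation.

Ungrammatical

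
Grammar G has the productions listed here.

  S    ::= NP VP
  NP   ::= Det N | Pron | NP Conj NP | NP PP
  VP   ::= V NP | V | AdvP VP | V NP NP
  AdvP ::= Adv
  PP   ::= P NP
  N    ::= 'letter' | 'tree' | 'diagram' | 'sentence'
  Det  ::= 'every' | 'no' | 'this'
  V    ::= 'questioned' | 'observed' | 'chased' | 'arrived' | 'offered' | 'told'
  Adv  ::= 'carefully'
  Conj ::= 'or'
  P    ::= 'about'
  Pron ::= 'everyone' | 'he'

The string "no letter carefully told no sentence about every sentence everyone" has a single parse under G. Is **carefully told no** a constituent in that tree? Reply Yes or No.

[S [NP [Det no] [N letter]] [VP [AdvP [Adv carefully]] [VP [V told] [NP [NP [Det no] [N sentence]] [PP [P about] [NP [Det every] [N sentence]]]] [NP [Pron everyone]]]]]
The smallest constituent containing 'carefully told no' is the VP spanning 'carefully told no sentence about every sentence everyone'; no single node in the tree dominates exactly the given words.

No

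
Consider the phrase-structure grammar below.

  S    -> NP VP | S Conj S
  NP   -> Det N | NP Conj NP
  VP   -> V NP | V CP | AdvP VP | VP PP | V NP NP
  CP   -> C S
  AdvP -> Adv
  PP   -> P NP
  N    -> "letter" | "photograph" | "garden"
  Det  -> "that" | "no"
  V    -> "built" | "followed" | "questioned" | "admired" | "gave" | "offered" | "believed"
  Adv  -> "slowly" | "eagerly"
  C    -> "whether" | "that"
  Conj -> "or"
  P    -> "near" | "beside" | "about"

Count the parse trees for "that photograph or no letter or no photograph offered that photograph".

The two bracketings:
[S [NP [NP [Det that] [N photograph]] [Conj or] [NP [NP [Det no] [N letter]] [Conj or] [NP [Det no] [N photograph]]]] [VP [V offered] [NP [Det that] [N photograph]]]]
[S [NP [NP [NP [Det that] [N photograph]] [Conj or] [NP [Det no] [N letter]]] [Conj or] [NP [Det no] [N photograph]]] [VP [V offered] [NP [Det that] [N photograph]]]]
The trees differ in how a recursive rule is bracketed over the same span.

2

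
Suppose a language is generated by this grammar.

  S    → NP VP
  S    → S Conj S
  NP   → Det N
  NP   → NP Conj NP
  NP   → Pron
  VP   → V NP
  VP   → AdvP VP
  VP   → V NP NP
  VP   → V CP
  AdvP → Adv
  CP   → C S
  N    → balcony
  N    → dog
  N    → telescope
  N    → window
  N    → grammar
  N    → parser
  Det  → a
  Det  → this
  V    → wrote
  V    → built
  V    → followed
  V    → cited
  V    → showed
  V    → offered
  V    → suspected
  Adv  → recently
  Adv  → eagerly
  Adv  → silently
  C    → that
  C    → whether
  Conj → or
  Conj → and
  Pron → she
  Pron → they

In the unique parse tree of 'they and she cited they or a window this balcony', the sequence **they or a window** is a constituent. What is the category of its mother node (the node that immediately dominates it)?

VP

[S [NP [NP [Pron they]] [Conj and] [NP [Pron she]]] [VP [V cited] [NP [NP [Pron they]] [Conj or] [NP [Det a] [N window]]] [NP [Det this] [N balcony]]]]
The span 'they or a window' is the NP node built by NP → NP Conj NP.
Its mother is the VP built by VP → V NP NP.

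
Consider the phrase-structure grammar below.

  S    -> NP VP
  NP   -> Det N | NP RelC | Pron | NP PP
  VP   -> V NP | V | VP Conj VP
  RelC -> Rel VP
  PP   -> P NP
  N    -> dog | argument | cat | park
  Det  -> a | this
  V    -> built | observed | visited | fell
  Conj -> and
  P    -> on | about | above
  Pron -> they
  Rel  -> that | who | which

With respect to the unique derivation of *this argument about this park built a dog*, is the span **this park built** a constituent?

[S [NP [NP [Det this] [N argument]] [PP [P about] [NP [Det this] [N park]]]] [VP [V built] [NP [Det a] [N dog]]]]
The smallest constituent containing 'this park built' is the S spanning 'this argument about this park built a dog'; no single node in the tree dominates exactly the given words.

No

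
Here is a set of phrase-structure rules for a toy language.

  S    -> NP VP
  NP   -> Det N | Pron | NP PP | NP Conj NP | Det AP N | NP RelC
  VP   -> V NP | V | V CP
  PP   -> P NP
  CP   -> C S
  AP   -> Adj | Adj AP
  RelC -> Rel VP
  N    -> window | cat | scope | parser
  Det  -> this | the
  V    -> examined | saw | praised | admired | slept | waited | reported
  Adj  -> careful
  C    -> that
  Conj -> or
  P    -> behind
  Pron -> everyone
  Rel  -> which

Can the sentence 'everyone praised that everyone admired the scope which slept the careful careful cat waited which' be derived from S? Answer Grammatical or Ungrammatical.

For S → NP VP, the only prefix that parses as NP is 'everyone', but the remainder 'praised that everyone admired the scope which slept the careful careful cat waited which' is not a VP under these rules.

Ungrammatical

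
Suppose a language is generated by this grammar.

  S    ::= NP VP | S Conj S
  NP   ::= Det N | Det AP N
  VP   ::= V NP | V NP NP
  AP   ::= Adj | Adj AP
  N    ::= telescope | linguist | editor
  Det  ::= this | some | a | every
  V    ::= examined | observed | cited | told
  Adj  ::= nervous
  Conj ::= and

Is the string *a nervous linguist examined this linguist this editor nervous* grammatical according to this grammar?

An N word can never sit immediately before an Adj word in any string this grammar generates, so the substring 'editor nervous' rules out a derivation.

Ungrammatical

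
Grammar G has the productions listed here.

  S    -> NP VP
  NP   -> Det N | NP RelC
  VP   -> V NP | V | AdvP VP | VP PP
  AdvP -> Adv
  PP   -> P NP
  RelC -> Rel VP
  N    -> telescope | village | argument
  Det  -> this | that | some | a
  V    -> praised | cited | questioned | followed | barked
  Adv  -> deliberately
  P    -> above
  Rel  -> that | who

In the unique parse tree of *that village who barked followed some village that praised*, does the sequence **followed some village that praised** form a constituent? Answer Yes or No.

Yes

[S [NP [NP [Det that] [N village]] [RelC [Rel who] [VP [V barked]]]] [VP [V followed] [NP [NP [Det some] [N village]] [RelC [Rel that] [VP [V praised]]]]]]
The words 'followed some village that praised' are exhaustively dominated by a single VP node (built by VP → V NP), so they form a constituent.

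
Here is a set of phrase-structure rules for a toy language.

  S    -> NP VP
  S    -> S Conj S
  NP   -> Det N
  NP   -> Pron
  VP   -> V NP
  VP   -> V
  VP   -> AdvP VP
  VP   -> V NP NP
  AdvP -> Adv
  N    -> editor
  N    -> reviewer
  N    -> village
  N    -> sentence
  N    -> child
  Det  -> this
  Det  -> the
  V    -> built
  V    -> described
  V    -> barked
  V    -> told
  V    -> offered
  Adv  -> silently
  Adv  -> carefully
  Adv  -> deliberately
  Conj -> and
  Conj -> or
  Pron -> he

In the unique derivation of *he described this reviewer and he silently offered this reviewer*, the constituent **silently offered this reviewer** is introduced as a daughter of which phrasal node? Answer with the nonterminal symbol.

S

[S [S [NP [Pron he]] [VP [V described] [NP [Det this] [N reviewer]]]] [Conj and] [S [NP [Pron he]] [VP [AdvP [Adv silently]] [VP [V offered] [NP [Det this] [N reviewer]]]]]]
The span 'silently offered this reviewer' is the VP node built by VP → AdvP VP.
Its mother is the S built by S → NP VP.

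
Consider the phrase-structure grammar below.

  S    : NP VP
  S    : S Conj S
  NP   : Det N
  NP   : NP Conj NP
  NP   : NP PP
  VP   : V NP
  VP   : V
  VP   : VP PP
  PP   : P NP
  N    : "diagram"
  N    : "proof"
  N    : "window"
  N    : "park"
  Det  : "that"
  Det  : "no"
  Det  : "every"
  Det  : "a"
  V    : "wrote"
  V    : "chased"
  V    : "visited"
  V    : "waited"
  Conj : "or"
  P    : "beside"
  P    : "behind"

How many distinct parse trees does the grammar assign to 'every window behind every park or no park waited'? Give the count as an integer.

The two bracketings:
[S [NP [NP [NP [Det every] [N window]] [PP [P behind] [NP [Det every] [N park]]]] [Conj or] [NP [Det no] [N park]]] [VP [V waited]]]
[S [NP [NP [Det every] [N window]] [PP [P behind] [NP [NP [Det every] [N park]] [Conj or] [NP [Det no] [N park]]]]] [VP [V waited]]]
The trees differ in how a recursive rule is bracketed over the same span.

2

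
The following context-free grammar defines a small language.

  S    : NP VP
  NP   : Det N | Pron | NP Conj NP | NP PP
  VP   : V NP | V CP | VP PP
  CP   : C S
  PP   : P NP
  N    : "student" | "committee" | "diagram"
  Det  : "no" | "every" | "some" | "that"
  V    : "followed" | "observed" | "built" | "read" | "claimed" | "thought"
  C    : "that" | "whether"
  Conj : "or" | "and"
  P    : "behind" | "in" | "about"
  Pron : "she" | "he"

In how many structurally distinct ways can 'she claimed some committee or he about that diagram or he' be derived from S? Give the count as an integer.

6

Two of the 6 distinct bracketings:
[S [NP [Pron she]] [VP [V claimed] [NP [NP [Det some] [N committee]] [Conj or] [NP [NP [NP [Pron he]] [PP [P about] [NP [Det that] [N diagram]]]] [Conj or] [NP [Pron he]]]]]]
[S [NP [Pron she]] [VP [V claimed] [NP [NP [Det some] [N committee]] [Conj or] [NP [NP [Pron he]] [PP [P about] [NP [NP [Det that] [N diagram]] [Conj or] [NP [Pron he]]]]]]]]
The trees differ in how a recursive rule is bracketed over the same span.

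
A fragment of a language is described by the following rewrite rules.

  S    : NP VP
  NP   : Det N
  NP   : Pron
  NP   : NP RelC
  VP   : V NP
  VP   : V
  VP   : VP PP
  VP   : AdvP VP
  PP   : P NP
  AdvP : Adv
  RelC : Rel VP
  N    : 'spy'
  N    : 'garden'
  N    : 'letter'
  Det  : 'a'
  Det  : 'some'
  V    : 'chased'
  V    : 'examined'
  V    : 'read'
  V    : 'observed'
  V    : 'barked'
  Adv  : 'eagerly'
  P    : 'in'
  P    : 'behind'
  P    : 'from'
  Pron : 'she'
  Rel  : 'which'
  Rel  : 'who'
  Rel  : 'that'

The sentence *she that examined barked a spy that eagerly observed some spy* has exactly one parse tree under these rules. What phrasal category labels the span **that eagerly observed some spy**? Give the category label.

S
  NP
    NP
      Pron: she
    RelC
      Rel: that
      VP
        V: examined
  VP
    V: barked
    NP
      NP
        Det: a
        N: spy
      RelC
        Rel: that
        VP
          AdvP
            Adv: eagerly
          VP
            V: observed
            NP
              Det: some
              N: spy
The span 'that eagerly observed some spy' is the RelC node built by RelC → Rel VP.

RelC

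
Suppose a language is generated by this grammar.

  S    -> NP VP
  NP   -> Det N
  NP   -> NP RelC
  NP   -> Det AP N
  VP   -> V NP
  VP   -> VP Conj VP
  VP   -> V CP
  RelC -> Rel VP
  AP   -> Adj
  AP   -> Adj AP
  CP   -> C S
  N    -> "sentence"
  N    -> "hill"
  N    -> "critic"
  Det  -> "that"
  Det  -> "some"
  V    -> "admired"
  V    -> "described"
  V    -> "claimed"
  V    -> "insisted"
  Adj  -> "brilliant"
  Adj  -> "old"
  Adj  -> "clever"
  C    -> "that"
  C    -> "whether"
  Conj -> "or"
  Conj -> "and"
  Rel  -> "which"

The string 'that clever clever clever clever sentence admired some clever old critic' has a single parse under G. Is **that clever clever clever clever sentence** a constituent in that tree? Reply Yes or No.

Yes

[S [NP [Det that] [AP [Adj clever] [AP [Adj clever] [AP [Adj clever] [AP [Adj clever]]]]] [N sentence]] [VP [V admired] [NP [Det some] [AP [Adj clever] [AP [Adj old]]] [N critic]]]]
The words 'that clever clever clever clever sentence' are exhaustively dominated by a single NP node (built by NP → Det AP N), so they form a constituent.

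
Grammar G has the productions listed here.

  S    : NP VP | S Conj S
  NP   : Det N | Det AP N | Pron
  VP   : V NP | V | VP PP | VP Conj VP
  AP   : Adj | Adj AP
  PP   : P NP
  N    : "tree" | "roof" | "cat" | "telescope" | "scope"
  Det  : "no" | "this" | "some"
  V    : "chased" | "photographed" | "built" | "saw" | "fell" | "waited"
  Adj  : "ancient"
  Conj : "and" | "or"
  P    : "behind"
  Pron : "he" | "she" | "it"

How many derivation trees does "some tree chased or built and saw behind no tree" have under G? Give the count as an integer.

5

Two of the 5 distinct bracketings:
[S [NP [Det some] [N tree]] [VP [VP [VP [V chased]] [Conj or] [VP [VP [V built]] [Conj and] [VP [V saw]]]] [PP [P behind] [NP [Det no] [N tree]]]]]
[S [NP [Det some] [N tree]] [VP [VP [VP [VP [V chased]] [Conj or] [VP [V built]]] [Conj and] [VP [V saw]]] [PP [P behind] [NP [Det no] [N tree]]]]]
The trees differ in how a recursive rule is bracketed over the same span.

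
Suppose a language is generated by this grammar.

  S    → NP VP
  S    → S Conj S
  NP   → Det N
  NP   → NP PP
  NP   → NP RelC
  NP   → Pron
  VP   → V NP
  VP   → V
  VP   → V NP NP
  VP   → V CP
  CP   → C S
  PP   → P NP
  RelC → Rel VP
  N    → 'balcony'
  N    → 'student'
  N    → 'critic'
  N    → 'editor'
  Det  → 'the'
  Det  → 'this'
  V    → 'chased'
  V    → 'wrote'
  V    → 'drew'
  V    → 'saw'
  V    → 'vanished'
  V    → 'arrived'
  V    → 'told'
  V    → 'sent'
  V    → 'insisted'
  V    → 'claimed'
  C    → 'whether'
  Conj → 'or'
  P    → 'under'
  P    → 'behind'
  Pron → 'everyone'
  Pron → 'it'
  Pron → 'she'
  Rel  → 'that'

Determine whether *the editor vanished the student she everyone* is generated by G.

Ungrammatical

For S → NP VP, the only prefix that parses as NP is 'the editor', but the remainder 'vanished the student she everyone' is not a VP under these rules. The alternative S rule S → S Conj S likewise has no satisfying split.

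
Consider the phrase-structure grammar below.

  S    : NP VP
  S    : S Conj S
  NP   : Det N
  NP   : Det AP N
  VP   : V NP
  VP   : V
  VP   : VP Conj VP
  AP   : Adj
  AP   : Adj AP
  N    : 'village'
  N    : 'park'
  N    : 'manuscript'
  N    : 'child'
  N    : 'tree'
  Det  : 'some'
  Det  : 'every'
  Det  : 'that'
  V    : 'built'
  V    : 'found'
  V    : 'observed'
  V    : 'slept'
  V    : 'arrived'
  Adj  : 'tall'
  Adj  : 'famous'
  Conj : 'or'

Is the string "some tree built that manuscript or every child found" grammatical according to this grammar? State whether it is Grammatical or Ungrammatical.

S
  S
    NP
      Det: some
      N: tree
    VP
      V: built
      NP
        Det: that
        N: manuscript
  Conj: or
  S
    NP
      Det: every
      N: child
    VP
      V: found
Each bracket corresponds to one application of a listed rule, so the string is derivable from S.

Grammatical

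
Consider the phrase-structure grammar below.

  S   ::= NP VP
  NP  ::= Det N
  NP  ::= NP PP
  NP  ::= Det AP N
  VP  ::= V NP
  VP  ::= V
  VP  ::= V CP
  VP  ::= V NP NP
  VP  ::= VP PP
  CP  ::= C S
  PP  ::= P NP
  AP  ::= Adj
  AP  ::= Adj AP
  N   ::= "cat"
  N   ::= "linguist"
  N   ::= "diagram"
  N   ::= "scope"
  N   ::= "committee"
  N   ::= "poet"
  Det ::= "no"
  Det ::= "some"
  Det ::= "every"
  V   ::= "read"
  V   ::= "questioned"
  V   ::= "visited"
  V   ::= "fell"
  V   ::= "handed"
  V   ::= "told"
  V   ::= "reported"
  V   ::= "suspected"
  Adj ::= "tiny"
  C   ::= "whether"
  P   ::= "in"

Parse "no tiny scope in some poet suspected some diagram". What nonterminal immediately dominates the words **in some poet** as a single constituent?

[S [NP [NP [Det no] [AP [Adj tiny]] [N scope]] [PP [P in] [NP [Det some] [N poet]]]] [VP [V suspected] [NP [Det some] [N diagram]]]]
The span 'in some poet' is the PP node built by PP → P NP.

PP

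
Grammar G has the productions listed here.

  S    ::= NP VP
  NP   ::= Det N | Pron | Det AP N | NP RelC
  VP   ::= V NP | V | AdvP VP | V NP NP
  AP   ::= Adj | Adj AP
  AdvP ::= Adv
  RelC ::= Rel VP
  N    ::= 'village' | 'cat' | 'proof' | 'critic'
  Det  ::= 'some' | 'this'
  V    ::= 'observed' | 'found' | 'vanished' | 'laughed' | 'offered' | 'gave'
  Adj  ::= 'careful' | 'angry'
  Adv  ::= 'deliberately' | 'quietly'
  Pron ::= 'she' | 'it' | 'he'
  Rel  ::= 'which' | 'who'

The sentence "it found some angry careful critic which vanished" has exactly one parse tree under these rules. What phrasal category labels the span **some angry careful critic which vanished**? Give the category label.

[S [NP [Pron it]] [VP [V found] [NP [NP [Det some] [AP [Adj angry] [AP [Adj careful]]] [N critic]] [RelC [Rel which] [VP [V vanished]]]]]]
The span 'some angry careful critic which vanished' is the NP node built by NP → NP RelC.

NP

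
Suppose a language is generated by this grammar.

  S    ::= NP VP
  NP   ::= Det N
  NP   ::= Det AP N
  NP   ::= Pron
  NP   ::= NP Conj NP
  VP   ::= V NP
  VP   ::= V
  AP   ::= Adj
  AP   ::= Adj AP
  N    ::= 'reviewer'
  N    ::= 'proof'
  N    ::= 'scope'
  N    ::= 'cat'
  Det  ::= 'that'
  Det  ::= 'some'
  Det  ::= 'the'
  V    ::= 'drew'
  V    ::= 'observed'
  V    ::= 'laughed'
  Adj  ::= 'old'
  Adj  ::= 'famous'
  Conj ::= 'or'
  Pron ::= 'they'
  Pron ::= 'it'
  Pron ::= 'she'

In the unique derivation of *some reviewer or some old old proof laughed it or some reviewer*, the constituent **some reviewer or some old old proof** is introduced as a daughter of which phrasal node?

[S [NP [NP [Det some] [N reviewer]] [Conj or] [NP [Det some] [AP [Adj old] [AP [Adj old]]] [N proof]]] [VP [V laughed] [NP [NP [Pron it]] [Conj or] [NP [Det some] [N reviewer]]]]]
The span 'some reviewer or some old old proof' is the NP node built by NP → NP Conj NP.
Its mother is the S built by S → NP VP.

S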